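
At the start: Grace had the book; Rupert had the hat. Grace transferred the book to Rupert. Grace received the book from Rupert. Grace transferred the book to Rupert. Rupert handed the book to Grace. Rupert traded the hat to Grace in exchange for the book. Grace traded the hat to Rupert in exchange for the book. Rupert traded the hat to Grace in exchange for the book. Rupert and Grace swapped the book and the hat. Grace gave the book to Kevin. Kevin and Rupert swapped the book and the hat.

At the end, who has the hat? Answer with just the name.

Tracking all object holders:
Start: book:Grace, hat:Rupert
Event 1 (give book: Grace -> Rupert). State: book:Rupert, hat:Rupert
Event 2 (give book: Rupert -> Grace). State: book:Grace, hat:Rupert
Event 3 (give book: Grace -> Rupert). State: book:Rupert, hat:Rupert
Event 4 (give book: Rupert -> Grace). State: book:Grace, hat:Rupert
Event 5 (swap hat<->book: now hat:Grace, book:Rupert). State: book:Rupert, hat:Grace
Event 6 (swap hat<->book: now hat:Rupert, book:Grace). State: book:Grace, hat:Rupert
Event 7 (swap hat<->book: now hat:Grace, book:Rupert). State: book:Rupert, hat:Grace
Event 8 (swap book<->hat: now book:Grace, hat:Rupert). State: book:Grace, hat:Rupert
Event 9 (give book: Grace -> Kevin). State: book:Kevin, hat:Rupert
Event 10 (swap book<->hat: now book:Rupert, hat:Kevin). State: book:Rupert, hat:Kevin

Final state: book:Rupert, hat:Kevin
The hat is held by Kevin.

Answer: Kevin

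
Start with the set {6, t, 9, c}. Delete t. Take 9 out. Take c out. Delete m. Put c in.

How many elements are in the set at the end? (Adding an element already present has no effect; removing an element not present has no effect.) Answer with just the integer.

Tracking the set through each operation:
Start: {6, 9, c, t}
Event 1 (remove t): removed. Set: {6, 9, c}
Event 2 (remove 9): removed. Set: {6, c}
Event 3 (remove c): removed. Set: {6}
Event 4 (remove m): not present, no change. Set: {6}
Event 5 (add c): added. Set: {6, c}

Final set: {6, c} (size 2)

Answer: 2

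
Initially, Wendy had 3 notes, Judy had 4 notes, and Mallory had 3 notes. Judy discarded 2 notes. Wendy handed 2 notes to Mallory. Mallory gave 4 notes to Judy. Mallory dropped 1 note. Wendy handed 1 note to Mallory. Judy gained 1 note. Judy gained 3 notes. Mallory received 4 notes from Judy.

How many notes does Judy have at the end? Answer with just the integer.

Tracking counts step by step:
Start: Wendy=3, Judy=4, Mallory=3
Event 1 (Judy -2): Judy: 4 -> 2. State: Wendy=3, Judy=2, Mallory=3
Event 2 (Wendy -> Mallory, 2): Wendy: 3 -> 1, Mallory: 3 -> 5. State: Wendy=1, Judy=2, Mallory=5
Event 3 (Mallory -> Judy, 4): Mallory: 5 -> 1, Judy: 2 -> 6. State: Wendy=1, Judy=6, Mallory=1
Event 4 (Mallory -1): Mallory: 1 -> 0. State: Wendy=1, Judy=6, Mallory=0
Event 5 (Wendy -> Mallory, 1): Wendy: 1 -> 0, Mallory: 0 -> 1. State: Wendy=0, Judy=6, Mallory=1
Event 6 (Judy +1): Judy: 6 -> 7. State: Wendy=0, Judy=7, Mallory=1
Event 7 (Judy +3): Judy: 7 -> 10. State: Wendy=0, Judy=10, Mallory=1
Event 8 (Judy -> Mallory, 4): Judy: 10 -> 6, Mallory: 1 -> 5. State: Wendy=0, Judy=6, Mallory=5

Judy's final count: 6

Answer: 6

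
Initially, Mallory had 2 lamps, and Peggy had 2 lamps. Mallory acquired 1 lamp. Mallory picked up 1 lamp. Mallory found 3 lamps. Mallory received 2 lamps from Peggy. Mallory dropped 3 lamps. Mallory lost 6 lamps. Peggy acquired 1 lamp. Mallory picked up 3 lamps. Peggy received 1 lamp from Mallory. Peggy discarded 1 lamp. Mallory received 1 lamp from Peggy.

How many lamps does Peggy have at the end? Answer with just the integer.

Answer: 0

Derivation:
Tracking counts step by step:
Start: Mallory=2, Peggy=2
Event 1 (Mallory +1): Mallory: 2 -> 3. State: Mallory=3, Peggy=2
Event 2 (Mallory +1): Mallory: 3 -> 4. State: Mallory=4, Peggy=2
Event 3 (Mallory +3): Mallory: 4 -> 7. State: Mallory=7, Peggy=2
Event 4 (Peggy -> Mallory, 2): Peggy: 2 -> 0, Mallory: 7 -> 9. State: Mallory=9, Peggy=0
Event 5 (Mallory -3): Mallory: 9 -> 6. State: Mallory=6, Peggy=0
Event 6 (Mallory -6): Mallory: 6 -> 0. State: Mallory=0, Peggy=0
Event 7 (Peggy +1): Peggy: 0 -> 1. State: Mallory=0, Peggy=1
Event 8 (Mallory +3): Mallory: 0 -> 3. State: Mallory=3, Peggy=1
Event 9 (Mallory -> Peggy, 1): Mallory: 3 -> 2, Peggy: 1 -> 2. State: Mallory=2, Peggy=2
Event 10 (Peggy -1): Peggy: 2 -> 1. State: Mallory=2, Peggy=1
Event 11 (Peggy -> Mallory, 1): Peggy: 1 -> 0, Mallory: 2 -> 3. State: Mallory=3, Peggy=0

Peggy's final count: 0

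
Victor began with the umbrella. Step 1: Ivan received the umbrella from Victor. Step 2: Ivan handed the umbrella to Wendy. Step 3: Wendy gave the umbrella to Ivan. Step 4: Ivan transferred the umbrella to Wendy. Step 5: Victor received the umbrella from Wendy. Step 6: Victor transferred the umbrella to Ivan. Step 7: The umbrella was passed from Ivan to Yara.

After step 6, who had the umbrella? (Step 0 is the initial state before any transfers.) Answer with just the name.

Answer: Ivan

Derivation:
Tracking the umbrella holder through step 6:
After step 0 (start): Victor
After step 1: Ivan
After step 2: Wendy
After step 3: Ivan
After step 4: Wendy
After step 5: Victor
After step 6: Ivan

At step 6, the holder is Ivan.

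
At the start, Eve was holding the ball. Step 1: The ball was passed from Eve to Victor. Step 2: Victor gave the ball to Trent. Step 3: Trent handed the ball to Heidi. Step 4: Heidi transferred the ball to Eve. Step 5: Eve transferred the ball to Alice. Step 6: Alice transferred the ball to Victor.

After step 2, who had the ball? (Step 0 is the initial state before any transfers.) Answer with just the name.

Answer: Trent

Derivation:
Tracking the ball holder through step 2:
After step 0 (start): Eve
After step 1: Victor
After step 2: Trent

At step 2, the holder is Trent.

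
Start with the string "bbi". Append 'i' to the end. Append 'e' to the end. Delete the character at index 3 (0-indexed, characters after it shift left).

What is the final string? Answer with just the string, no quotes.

Applying each edit step by step:
Start: "bbi"
Op 1 (append 'i'): "bbi" -> "bbii"
Op 2 (append 'e'): "bbii" -> "bbiie"
Op 3 (delete idx 3 = 'i'): "bbiie" -> "bbie"

Answer: bbie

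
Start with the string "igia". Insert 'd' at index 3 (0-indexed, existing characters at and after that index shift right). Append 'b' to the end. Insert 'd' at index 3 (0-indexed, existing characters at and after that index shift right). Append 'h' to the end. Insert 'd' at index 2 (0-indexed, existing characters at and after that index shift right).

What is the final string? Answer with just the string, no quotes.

Applying each edit step by step:
Start: "igia"
Op 1 (insert 'd' at idx 3): "igia" -> "igida"
Op 2 (append 'b'): "igida" -> "igidab"
Op 3 (insert 'd' at idx 3): "igidab" -> "igiddab"
Op 4 (append 'h'): "igiddab" -> "igiddabh"
Op 5 (insert 'd' at idx 2): "igiddabh" -> "igdiddabh"

Answer: igdiddabh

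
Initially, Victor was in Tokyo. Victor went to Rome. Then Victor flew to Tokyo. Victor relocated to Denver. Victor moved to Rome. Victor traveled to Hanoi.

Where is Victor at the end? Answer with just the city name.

Tracking Victor's location:
Start: Victor is in Tokyo.
After move 1: Tokyo -> Rome. Victor is in Rome.
After move 2: Rome -> Tokyo. Victor is in Tokyo.
After move 3: Tokyo -> Denver. Victor is in Denver.
After move 4: Denver -> Rome. Victor is in Rome.
After move 5: Rome -> Hanoi. Victor is in Hanoi.

Answer: Hanoi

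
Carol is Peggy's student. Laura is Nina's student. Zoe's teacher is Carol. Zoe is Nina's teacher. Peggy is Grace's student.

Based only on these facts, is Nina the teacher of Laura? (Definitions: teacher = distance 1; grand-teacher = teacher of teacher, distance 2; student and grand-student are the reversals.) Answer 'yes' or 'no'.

Reconstructing the teacher chain from the given facts:
  Grace -> Peggy -> Carol -> Zoe -> Nina -> Laura
(each arrow means 'teacher of the next')
Positions in the chain (0 = top):
  position of Grace: 0
  position of Peggy: 1
  position of Carol: 2
  position of Zoe: 3
  position of Nina: 4
  position of Laura: 5

Nina is at position 4, Laura is at position 5; signed distance (j - i) = 1.
'teacher' requires j - i = 1. Actual distance is 1, so the relation HOLDS.

Answer: yes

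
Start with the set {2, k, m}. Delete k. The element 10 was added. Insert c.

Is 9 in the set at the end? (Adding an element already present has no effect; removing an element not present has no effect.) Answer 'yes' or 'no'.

Answer: no

Derivation:
Tracking the set through each operation:
Start: {2, k, m}
Event 1 (remove k): removed. Set: {2, m}
Event 2 (add 10): added. Set: {10, 2, m}
Event 3 (add c): added. Set: {10, 2, c, m}

Final set: {10, 2, c, m} (size 4)
9 is NOT in the final set.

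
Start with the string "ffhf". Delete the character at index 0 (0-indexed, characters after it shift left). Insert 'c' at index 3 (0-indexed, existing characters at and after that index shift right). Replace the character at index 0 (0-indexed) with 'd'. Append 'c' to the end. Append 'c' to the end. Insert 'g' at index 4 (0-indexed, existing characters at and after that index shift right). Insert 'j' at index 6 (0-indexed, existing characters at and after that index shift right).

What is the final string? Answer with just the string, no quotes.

Applying each edit step by step:
Start: "ffhf"
Op 1 (delete idx 0 = 'f'): "ffhf" -> "fhf"
Op 2 (insert 'c' at idx 3): "fhf" -> "fhfc"
Op 3 (replace idx 0: 'f' -> 'd'): "fhfc" -> "dhfc"
Op 4 (append 'c'): "dhfc" -> "dhfcc"
Op 5 (append 'c'): "dhfcc" -> "dhfccc"
Op 6 (insert 'g' at idx 4): "dhfccc" -> "dhfcgcc"
Op 7 (insert 'j' at idx 6): "dhfcgcc" -> "dhfcgcjc"

Answer: dhfcgcjc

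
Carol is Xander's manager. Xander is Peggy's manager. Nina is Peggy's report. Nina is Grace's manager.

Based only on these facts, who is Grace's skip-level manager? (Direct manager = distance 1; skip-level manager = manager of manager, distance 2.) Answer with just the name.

Answer: Peggy

Derivation:
Reconstructing the manager chain from the given facts:
  Carol -> Xander -> Peggy -> Nina -> Grace
(each arrow means 'manager of the next')
Positions in the chain (0 = top):
  position of Carol: 0
  position of Xander: 1
  position of Peggy: 2
  position of Nina: 3
  position of Grace: 4

Grace is at position 4; the skip-level manager is 2 steps up the chain, i.e. position 2: Peggy.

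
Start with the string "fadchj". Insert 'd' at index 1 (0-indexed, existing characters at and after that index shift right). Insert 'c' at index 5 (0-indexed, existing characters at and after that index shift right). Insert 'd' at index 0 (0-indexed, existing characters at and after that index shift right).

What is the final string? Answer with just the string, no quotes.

Answer: dfdadcchj

Derivation:
Applying each edit step by step:
Start: "fadchj"
Op 1 (insert 'd' at idx 1): "fadchj" -> "fdadchj"
Op 2 (insert 'c' at idx 5): "fdadchj" -> "fdadcchj"
Op 3 (insert 'd' at idx 0): "fdadcchj" -> "dfdadcchj"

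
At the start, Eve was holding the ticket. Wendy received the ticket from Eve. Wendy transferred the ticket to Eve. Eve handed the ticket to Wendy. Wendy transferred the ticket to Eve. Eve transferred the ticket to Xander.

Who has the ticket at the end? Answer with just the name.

Tracking the ticket through each event:
Start: Eve has the ticket.
After event 1: Wendy has the ticket.
After event 2: Eve has the ticket.
After event 3: Wendy has the ticket.
After event 4: Eve has the ticket.
After event 5: Xander has the ticket.

Answer: Xander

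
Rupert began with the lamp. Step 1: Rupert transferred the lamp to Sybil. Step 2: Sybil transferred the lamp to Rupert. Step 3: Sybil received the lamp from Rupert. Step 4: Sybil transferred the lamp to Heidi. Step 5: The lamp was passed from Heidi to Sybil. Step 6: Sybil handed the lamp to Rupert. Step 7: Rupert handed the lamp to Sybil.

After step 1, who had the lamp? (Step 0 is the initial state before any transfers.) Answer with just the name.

Tracking the lamp holder through step 1:
After step 0 (start): Rupert
After step 1: Sybil

At step 1, the holder is Sybil.

Answer: Sybil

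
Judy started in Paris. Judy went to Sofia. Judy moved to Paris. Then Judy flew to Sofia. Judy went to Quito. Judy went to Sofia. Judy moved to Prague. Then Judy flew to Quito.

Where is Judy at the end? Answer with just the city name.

Answer: Quito

Derivation:
Tracking Judy's location:
Start: Judy is in Paris.
After move 1: Paris -> Sofia. Judy is in Sofia.
After move 2: Sofia -> Paris. Judy is in Paris.
After move 3: Paris -> Sofia. Judy is in Sofia.
After move 4: Sofia -> Quito. Judy is in Quito.
After move 5: Quito -> Sofia. Judy is in Sofia.
After move 6: Sofia -> Prague. Judy is in Prague.
After move 7: Prague -> Quito. Judy is in Quito.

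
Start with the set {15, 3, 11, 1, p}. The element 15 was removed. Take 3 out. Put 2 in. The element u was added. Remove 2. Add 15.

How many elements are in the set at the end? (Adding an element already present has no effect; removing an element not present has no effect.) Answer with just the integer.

Tracking the set through each operation:
Start: {1, 11, 15, 3, p}
Event 1 (remove 15): removed. Set: {1, 11, 3, p}
Event 2 (remove 3): removed. Set: {1, 11, p}
Event 3 (add 2): added. Set: {1, 11, 2, p}
Event 4 (add u): added. Set: {1, 11, 2, p, u}
Event 5 (remove 2): removed. Set: {1, 11, p, u}
Event 6 (add 15): added. Set: {1, 11, 15, p, u}

Final set: {1, 11, 15, p, u} (size 5)

Answer: 5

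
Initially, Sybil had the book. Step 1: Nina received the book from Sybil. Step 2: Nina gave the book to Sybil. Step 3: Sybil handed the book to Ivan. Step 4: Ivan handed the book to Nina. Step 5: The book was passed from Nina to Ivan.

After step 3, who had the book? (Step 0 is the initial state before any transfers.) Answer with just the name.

Answer: Ivan

Derivation:
Tracking the book holder through step 3:
After step 0 (start): Sybil
After step 1: Nina
After step 2: Sybil
After step 3: Ivan

At step 3, the holder is Ivan.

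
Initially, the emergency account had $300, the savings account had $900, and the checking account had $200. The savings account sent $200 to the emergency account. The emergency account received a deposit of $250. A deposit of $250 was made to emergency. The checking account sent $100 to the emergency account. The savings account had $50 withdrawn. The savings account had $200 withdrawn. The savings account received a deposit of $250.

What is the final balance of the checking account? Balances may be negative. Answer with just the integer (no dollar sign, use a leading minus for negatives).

Answer: 100

Derivation:
Tracking account balances step by step:
Start: emergency=300, savings=900, checking=200
Event 1 (transfer 200 savings -> emergency): savings: 900 - 200 = 700, emergency: 300 + 200 = 500. Balances: emergency=500, savings=700, checking=200
Event 2 (deposit 250 to emergency): emergency: 500 + 250 = 750. Balances: emergency=750, savings=700, checking=200
Event 3 (deposit 250 to emergency): emergency: 750 + 250 = 1000. Balances: emergency=1000, savings=700, checking=200
Event 4 (transfer 100 checking -> emergency): checking: 200 - 100 = 100, emergency: 1000 + 100 = 1100. Balances: emergency=1100, savings=700, checking=100
Event 5 (withdraw 50 from savings): savings: 700 - 50 = 650. Balances: emergency=1100, savings=650, checking=100
Event 6 (withdraw 200 from savings): savings: 650 - 200 = 450. Balances: emergency=1100, savings=450, checking=100
Event 7 (deposit 250 to savings): savings: 450 + 250 = 700. Balances: emergency=1100, savings=700, checking=100

Final balance of checking: 100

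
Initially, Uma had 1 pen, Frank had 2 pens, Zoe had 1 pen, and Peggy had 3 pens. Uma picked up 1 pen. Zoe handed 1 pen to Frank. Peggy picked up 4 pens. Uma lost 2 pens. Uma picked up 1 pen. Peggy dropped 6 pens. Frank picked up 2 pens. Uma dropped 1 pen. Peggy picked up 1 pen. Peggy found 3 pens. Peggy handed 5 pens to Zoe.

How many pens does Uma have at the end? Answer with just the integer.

Tracking counts step by step:
Start: Uma=1, Frank=2, Zoe=1, Peggy=3
Event 1 (Uma +1): Uma: 1 -> 2. State: Uma=2, Frank=2, Zoe=1, Peggy=3
Event 2 (Zoe -> Frank, 1): Zoe: 1 -> 0, Frank: 2 -> 3. State: Uma=2, Frank=3, Zoe=0, Peggy=3
Event 3 (Peggy +4): Peggy: 3 -> 7. State: Uma=2, Frank=3, Zoe=0, Peggy=7
Event 4 (Uma -2): Uma: 2 -> 0. State: Uma=0, Frank=3, Zoe=0, Peggy=7
Event 5 (Uma +1): Uma: 0 -> 1. State: Uma=1, Frank=3, Zoe=0, Peggy=7
Event 6 (Peggy -6): Peggy: 7 -> 1. State: Uma=1, Frank=3, Zoe=0, Peggy=1
Event 7 (Frank +2): Frank: 3 -> 5. State: Uma=1, Frank=5, Zoe=0, Peggy=1
Event 8 (Uma -1): Uma: 1 -> 0. State: Uma=0, Frank=5, Zoe=0, Peggy=1
Event 9 (Peggy +1): Peggy: 1 -> 2. State: Uma=0, Frank=5, Zoe=0, Peggy=2
Event 10 (Peggy +3): Peggy: 2 -> 5. State: Uma=0, Frank=5, Zoe=0, Peggy=5
Event 11 (Peggy -> Zoe, 5): Peggy: 5 -> 0, Zoe: 0 -> 5. State: Uma=0, Frank=5, Zoe=5, Peggy=0

Uma's final count: 0

Answer: 0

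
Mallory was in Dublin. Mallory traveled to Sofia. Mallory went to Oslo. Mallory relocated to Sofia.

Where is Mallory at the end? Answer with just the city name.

Answer: Sofia

Derivation:
Tracking Mallory's location:
Start: Mallory is in Dublin.
After move 1: Dublin -> Sofia. Mallory is in Sofia.
After move 2: Sofia -> Oslo. Mallory is in Oslo.
After move 3: Oslo -> Sofia. Mallory is in Sofia.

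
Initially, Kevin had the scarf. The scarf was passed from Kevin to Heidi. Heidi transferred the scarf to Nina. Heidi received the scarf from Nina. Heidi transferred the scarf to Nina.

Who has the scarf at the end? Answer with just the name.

Answer: Nina

Derivation:
Tracking the scarf through each event:
Start: Kevin has the scarf.
After event 1: Heidi has the scarf.
After event 2: Nina has the scarf.
After event 3: Heidi has the scarf.
After event 4: Nina has the scarf.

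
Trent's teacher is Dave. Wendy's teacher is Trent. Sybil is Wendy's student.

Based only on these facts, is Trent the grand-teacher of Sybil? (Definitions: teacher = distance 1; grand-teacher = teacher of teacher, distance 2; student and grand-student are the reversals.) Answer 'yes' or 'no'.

Reconstructing the teacher chain from the given facts:
  Dave -> Trent -> Wendy -> Sybil
(each arrow means 'teacher of the next')
Positions in the chain (0 = top):
  position of Dave: 0
  position of Trent: 1
  position of Wendy: 2
  position of Sybil: 3

Trent is at position 1, Sybil is at position 3; signed distance (j - i) = 2.
'grand-teacher' requires j - i = 2. Actual distance is 2, so the relation HOLDS.

Answer: yes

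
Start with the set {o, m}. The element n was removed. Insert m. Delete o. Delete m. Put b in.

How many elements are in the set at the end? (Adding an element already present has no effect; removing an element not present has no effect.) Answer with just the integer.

Tracking the set through each operation:
Start: {m, o}
Event 1 (remove n): not present, no change. Set: {m, o}
Event 2 (add m): already present, no change. Set: {m, o}
Event 3 (remove o): removed. Set: {m}
Event 4 (remove m): removed. Set: {}
Event 5 (add b): added. Set: {b}

Final set: {b} (size 1)

Answer: 1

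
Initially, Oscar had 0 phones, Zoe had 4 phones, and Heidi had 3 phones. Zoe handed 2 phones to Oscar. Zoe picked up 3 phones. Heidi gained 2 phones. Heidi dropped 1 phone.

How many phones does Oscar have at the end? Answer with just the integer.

Answer: 2

Derivation:
Tracking counts step by step:
Start: Oscar=0, Zoe=4, Heidi=3
Event 1 (Zoe -> Oscar, 2): Zoe: 4 -> 2, Oscar: 0 -> 2. State: Oscar=2, Zoe=2, Heidi=3
Event 2 (Zoe +3): Zoe: 2 -> 5. State: Oscar=2, Zoe=5, Heidi=3
Event 3 (Heidi +2): Heidi: 3 -> 5. State: Oscar=2, Zoe=5, Heidi=5
Event 4 (Heidi -1): Heidi: 5 -> 4. State: Oscar=2, Zoe=5, Heidi=4

Oscar's final count: 2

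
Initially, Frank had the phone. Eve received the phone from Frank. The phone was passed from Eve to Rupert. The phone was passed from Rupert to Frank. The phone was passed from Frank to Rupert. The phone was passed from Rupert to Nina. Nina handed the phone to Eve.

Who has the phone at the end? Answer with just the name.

Tracking the phone through each event:
Start: Frank has the phone.
After event 1: Eve has the phone.
After event 2: Rupert has the phone.
After event 3: Frank has the phone.
After event 4: Rupert has the phone.
After event 5: Nina has the phone.
After event 6: Eve has the phone.

Answer: Eve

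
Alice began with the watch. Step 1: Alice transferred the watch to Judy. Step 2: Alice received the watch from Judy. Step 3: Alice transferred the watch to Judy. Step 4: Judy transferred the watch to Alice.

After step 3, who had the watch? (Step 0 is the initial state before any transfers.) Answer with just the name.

Answer: Judy

Derivation:
Tracking the watch holder through step 3:
After step 0 (start): Alice
After step 1: Judy
After step 2: Alice
After step 3: Judy

At step 3, the holder is Judy.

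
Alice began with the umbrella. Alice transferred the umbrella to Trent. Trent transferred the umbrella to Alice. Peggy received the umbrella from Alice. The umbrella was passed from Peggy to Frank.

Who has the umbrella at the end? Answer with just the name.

Answer: Frank

Derivation:
Tracking the umbrella through each event:
Start: Alice has the umbrella.
After event 1: Trent has the umbrella.
After event 2: Alice has the umbrella.
After event 3: Peggy has the umbrella.
After event 4: Frank has the umbrella.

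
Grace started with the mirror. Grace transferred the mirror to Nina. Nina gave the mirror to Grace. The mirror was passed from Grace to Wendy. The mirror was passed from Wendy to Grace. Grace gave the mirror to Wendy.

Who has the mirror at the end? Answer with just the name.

Tracking the mirror through each event:
Start: Grace has the mirror.
After event 1: Nina has the mirror.
After event 2: Grace has the mirror.
After event 3: Wendy has the mirror.
After event 4: Grace has the mirror.
After event 5: Wendy has the mirror.

Answer: Wendy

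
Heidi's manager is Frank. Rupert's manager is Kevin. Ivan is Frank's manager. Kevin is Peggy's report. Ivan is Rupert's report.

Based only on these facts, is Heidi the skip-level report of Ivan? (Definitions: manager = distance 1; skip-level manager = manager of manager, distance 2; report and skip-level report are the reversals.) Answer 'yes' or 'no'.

Answer: yes

Derivation:
Reconstructing the manager chain from the given facts:
  Peggy -> Kevin -> Rupert -> Ivan -> Frank -> Heidi
(each arrow means 'manager of the next')
Positions in the chain (0 = top):
  position of Peggy: 0
  position of Kevin: 1
  position of Rupert: 2
  position of Ivan: 3
  position of Frank: 4
  position of Heidi: 5

Heidi is at position 5, Ivan is at position 3; signed distance (j - i) = -2.
'skip-level report' requires j - i = -2. Actual distance is -2, so the relation HOLDS.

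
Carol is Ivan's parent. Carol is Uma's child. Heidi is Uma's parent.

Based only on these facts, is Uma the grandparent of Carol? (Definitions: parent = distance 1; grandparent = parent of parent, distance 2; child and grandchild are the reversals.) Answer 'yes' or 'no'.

Reconstructing the parent chain from the given facts:
  Heidi -> Uma -> Carol -> Ivan
(each arrow means 'parent of the next')
Positions in the chain (0 = top):
  position of Heidi: 0
  position of Uma: 1
  position of Carol: 2
  position of Ivan: 3

Uma is at position 1, Carol is at position 2; signed distance (j - i) = 1.
'grandparent' requires j - i = 2. Actual distance is 1, so the relation does NOT hold.

Answer: no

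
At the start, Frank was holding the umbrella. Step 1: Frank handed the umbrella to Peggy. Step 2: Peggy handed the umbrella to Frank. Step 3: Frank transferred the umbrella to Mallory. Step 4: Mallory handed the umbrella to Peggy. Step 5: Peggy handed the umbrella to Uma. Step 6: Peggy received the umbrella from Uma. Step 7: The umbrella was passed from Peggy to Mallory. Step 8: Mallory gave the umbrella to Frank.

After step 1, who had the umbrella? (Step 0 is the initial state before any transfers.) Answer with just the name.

Tracking the umbrella holder through step 1:
After step 0 (start): Frank
After step 1: Peggy

At step 1, the holder is Peggy.

Answer: Peggy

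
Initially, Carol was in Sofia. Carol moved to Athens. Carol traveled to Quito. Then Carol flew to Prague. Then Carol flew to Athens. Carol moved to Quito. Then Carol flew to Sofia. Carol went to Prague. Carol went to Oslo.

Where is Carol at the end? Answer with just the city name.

Answer: Oslo

Derivation:
Tracking Carol's location:
Start: Carol is in Sofia.
After move 1: Sofia -> Athens. Carol is in Athens.
After move 2: Athens -> Quito. Carol is in Quito.
After move 3: Quito -> Prague. Carol is in Prague.
After move 4: Prague -> Athens. Carol is in Athens.
After move 5: Athens -> Quito. Carol is in Quito.
After move 6: Quito -> Sofia. Carol is in Sofia.
After move 7: Sofia -> Prague. Carol is in Prague.
After move 8: Prague -> Oslo. Carol is in Oslo.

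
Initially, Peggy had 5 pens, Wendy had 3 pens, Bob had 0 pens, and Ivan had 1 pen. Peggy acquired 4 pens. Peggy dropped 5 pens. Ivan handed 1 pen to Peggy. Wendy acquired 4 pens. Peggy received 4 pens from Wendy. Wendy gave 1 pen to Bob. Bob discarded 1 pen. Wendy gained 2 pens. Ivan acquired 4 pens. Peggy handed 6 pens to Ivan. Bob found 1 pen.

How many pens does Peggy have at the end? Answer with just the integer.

Tracking counts step by step:
Start: Peggy=5, Wendy=3, Bob=0, Ivan=1
Event 1 (Peggy +4): Peggy: 5 -> 9. State: Peggy=9, Wendy=3, Bob=0, Ivan=1
Event 2 (Peggy -5): Peggy: 9 -> 4. State: Peggy=4, Wendy=3, Bob=0, Ivan=1
Event 3 (Ivan -> Peggy, 1): Ivan: 1 -> 0, Peggy: 4 -> 5. State: Peggy=5, Wendy=3, Bob=0, Ivan=0
Event 4 (Wendy +4): Wendy: 3 -> 7. State: Peggy=5, Wendy=7, Bob=0, Ivan=0
Event 5 (Wendy -> Peggy, 4): Wendy: 7 -> 3, Peggy: 5 -> 9. State: Peggy=9, Wendy=3, Bob=0, Ivan=0
Event 6 (Wendy -> Bob, 1): Wendy: 3 -> 2, Bob: 0 -> 1. State: Peggy=9, Wendy=2, Bob=1, Ivan=0
Event 7 (Bob -1): Bob: 1 -> 0. State: Peggy=9, Wendy=2, Bob=0, Ivan=0
Event 8 (Wendy +2): Wendy: 2 -> 4. State: Peggy=9, Wendy=4, Bob=0, Ivan=0
Event 9 (Ivan +4): Ivan: 0 -> 4. State: Peggy=9, Wendy=4, Bob=0, Ivan=4
Event 10 (Peggy -> Ivan, 6): Peggy: 9 -> 3, Ivan: 4 -> 10. State: Peggy=3, Wendy=4, Bob=0, Ivan=10
Event 11 (Bob +1): Bob: 0 -> 1. State: Peggy=3, Wendy=4, Bob=1, Ivan=10

Peggy's final count: 3

Answer: 3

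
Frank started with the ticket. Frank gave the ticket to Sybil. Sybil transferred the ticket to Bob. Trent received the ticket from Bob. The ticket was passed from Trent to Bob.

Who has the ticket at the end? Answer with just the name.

Answer: Bob

Derivation:
Tracking the ticket through each event:
Start: Frank has the ticket.
After event 1: Sybil has the ticket.
After event 2: Bob has the ticket.
After event 3: Trent has the ticket.
After event 4: Bob has the ticket.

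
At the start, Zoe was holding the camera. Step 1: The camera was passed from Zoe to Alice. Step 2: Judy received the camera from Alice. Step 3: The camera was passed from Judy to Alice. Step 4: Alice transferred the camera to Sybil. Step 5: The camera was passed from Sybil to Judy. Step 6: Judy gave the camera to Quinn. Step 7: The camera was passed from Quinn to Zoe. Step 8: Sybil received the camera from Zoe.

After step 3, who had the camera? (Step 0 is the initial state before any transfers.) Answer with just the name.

Answer: Alice

Derivation:
Tracking the camera holder through step 3:
After step 0 (start): Zoe
After step 1: Alice
After step 2: Judy
After step 3: Alice

At step 3, the holder is Alice.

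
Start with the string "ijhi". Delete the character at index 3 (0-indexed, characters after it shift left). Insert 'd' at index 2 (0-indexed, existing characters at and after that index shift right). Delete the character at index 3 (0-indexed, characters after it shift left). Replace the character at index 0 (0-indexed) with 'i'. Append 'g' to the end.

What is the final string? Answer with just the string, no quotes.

Applying each edit step by step:
Start: "ijhi"
Op 1 (delete idx 3 = 'i'): "ijhi" -> "ijh"
Op 2 (insert 'd' at idx 2): "ijh" -> "ijdh"
Op 3 (delete idx 3 = 'h'): "ijdh" -> "ijd"
Op 4 (replace idx 0: 'i' -> 'i'): "ijd" -> "ijd"
Op 5 (append 'g'): "ijd" -> "ijdg"

Answer: ijdg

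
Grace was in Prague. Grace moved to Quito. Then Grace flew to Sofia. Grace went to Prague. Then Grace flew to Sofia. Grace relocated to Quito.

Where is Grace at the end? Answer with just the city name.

Answer: Quito

Derivation:
Tracking Grace's location:
Start: Grace is in Prague.
After move 1: Prague -> Quito. Grace is in Quito.
After move 2: Quito -> Sofia. Grace is in Sofia.
After move 3: Sofia -> Prague. Grace is in Prague.
After move 4: Prague -> Sofia. Grace is in Sofia.
After move 5: Sofia -> Quito. Grace is in Quito.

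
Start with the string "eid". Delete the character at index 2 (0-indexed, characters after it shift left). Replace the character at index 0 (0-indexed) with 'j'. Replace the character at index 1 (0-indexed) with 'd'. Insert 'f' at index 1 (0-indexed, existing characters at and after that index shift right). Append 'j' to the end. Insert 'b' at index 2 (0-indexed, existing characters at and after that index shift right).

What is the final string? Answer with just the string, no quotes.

Answer: jfbdj

Derivation:
Applying each edit step by step:
Start: "eid"
Op 1 (delete idx 2 = 'd'): "eid" -> "ei"
Op 2 (replace idx 0: 'e' -> 'j'): "ei" -> "ji"
Op 3 (replace idx 1: 'i' -> 'd'): "ji" -> "jd"
Op 4 (insert 'f' at idx 1): "jd" -> "jfd"
Op 5 (append 'j'): "jfd" -> "jfdj"
Op 6 (insert 'b' at idx 2): "jfdj" -> "jfbdj"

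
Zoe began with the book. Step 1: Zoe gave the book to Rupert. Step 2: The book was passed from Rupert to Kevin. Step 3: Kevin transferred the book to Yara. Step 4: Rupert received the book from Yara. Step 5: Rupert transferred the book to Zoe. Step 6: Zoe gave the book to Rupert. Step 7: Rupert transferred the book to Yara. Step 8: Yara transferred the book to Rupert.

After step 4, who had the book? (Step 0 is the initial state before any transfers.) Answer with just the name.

Answer: Rupert

Derivation:
Tracking the book holder through step 4:
After step 0 (start): Zoe
After step 1: Rupert
After step 2: Kevin
After step 3: Yara
After step 4: Rupert

At step 4, the holder is Rupert.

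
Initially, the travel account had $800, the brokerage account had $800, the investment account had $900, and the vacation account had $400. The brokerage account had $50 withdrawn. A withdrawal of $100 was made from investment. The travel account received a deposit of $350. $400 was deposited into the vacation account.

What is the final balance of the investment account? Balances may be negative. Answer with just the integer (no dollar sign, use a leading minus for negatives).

Tracking account balances step by step:
Start: travel=800, brokerage=800, investment=900, vacation=400
Event 1 (withdraw 50 from brokerage): brokerage: 800 - 50 = 750. Balances: travel=800, brokerage=750, investment=900, vacation=400
Event 2 (withdraw 100 from investment): investment: 900 - 100 = 800. Balances: travel=800, brokerage=750, investment=800, vacation=400
Event 3 (deposit 350 to travel): travel: 800 + 350 = 1150. Balances: travel=1150, brokerage=750, investment=800, vacation=400
Event 4 (deposit 400 to vacation): vacation: 400 + 400 = 800. Balances: travel=1150, brokerage=750, investment=800, vacation=800

Final balance of investment: 800

Answer: 800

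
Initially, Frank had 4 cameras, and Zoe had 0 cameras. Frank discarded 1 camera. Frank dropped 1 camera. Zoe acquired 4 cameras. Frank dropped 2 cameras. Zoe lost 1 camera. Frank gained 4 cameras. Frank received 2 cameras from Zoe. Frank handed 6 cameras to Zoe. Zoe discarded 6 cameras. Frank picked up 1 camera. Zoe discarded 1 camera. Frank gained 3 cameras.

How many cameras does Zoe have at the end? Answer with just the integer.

Answer: 0

Derivation:
Tracking counts step by step:
Start: Frank=4, Zoe=0
Event 1 (Frank -1): Frank: 4 -> 3. State: Frank=3, Zoe=0
Event 2 (Frank -1): Frank: 3 -> 2. State: Frank=2, Zoe=0
Event 3 (Zoe +4): Zoe: 0 -> 4. State: Frank=2, Zoe=4
Event 4 (Frank -2): Frank: 2 -> 0. State: Frank=0, Zoe=4
Event 5 (Zoe -1): Zoe: 4 -> 3. State: Frank=0, Zoe=3
Event 6 (Frank +4): Frank: 0 -> 4. State: Frank=4, Zoe=3
Event 7 (Zoe -> Frank, 2): Zoe: 3 -> 1, Frank: 4 -> 6. State: Frank=6, Zoe=1
Event 8 (Frank -> Zoe, 6): Frank: 6 -> 0, Zoe: 1 -> 7. State: Frank=0, Zoe=7
Event 9 (Zoe -6): Zoe: 7 -> 1. State: Frank=0, Zoe=1
Event 10 (Frank +1): Frank: 0 -> 1. State: Frank=1, Zoe=1
Event 11 (Zoe -1): Zoe: 1 -> 0. State: Frank=1, Zoe=0
Event 12 (Frank +3): Frank: 1 -> 4. State: Frank=4, Zoe=0

Zoe's final count: 0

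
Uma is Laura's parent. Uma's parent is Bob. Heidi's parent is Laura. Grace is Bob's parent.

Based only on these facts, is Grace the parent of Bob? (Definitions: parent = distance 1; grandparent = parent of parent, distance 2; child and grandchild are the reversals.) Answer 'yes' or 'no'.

Answer: yes

Derivation:
Reconstructing the parent chain from the given facts:
  Grace -> Bob -> Uma -> Laura -> Heidi
(each arrow means 'parent of the next')
Positions in the chain (0 = top):
  position of Grace: 0
  position of Bob: 1
  position of Uma: 2
  position of Laura: 3
  position of Heidi: 4

Grace is at position 0, Bob is at position 1; signed distance (j - i) = 1.
'parent' requires j - i = 1. Actual distance is 1, so the relation HOLDS.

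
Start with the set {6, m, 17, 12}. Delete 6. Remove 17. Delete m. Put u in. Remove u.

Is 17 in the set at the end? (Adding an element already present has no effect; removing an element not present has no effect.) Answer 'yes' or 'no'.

Answer: no

Derivation:
Tracking the set through each operation:
Start: {12, 17, 6, m}
Event 1 (remove 6): removed. Set: {12, 17, m}
Event 2 (remove 17): removed. Set: {12, m}
Event 3 (remove m): removed. Set: {12}
Event 4 (add u): added. Set: {12, u}
Event 5 (remove u): removed. Set: {12}

Final set: {12} (size 1)
17 is NOT in the final set.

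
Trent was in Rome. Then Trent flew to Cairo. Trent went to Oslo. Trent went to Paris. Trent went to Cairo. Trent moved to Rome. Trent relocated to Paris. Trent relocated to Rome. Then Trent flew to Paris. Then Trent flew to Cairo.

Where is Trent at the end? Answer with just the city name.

Tracking Trent's location:
Start: Trent is in Rome.
After move 1: Rome -> Cairo. Trent is in Cairo.
After move 2: Cairo -> Oslo. Trent is in Oslo.
After move 3: Oslo -> Paris. Trent is in Paris.
After move 4: Paris -> Cairo. Trent is in Cairo.
After move 5: Cairo -> Rome. Trent is in Rome.
After move 6: Rome -> Paris. Trent is in Paris.
After move 7: Paris -> Rome. Trent is in Rome.
After move 8: Rome -> Paris. Trent is in Paris.
After move 9: Paris -> Cairo. Trent is in Cairo.

Answer: Cairo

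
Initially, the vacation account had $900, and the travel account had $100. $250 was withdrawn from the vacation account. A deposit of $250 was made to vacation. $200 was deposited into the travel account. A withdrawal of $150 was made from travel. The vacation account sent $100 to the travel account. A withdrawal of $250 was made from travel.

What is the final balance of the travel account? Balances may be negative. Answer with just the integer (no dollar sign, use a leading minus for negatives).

Answer: 0

Derivation:
Tracking account balances step by step:
Start: vacation=900, travel=100
Event 1 (withdraw 250 from vacation): vacation: 900 - 250 = 650. Balances: vacation=650, travel=100
Event 2 (deposit 250 to vacation): vacation: 650 + 250 = 900. Balances: vacation=900, travel=100
Event 3 (deposit 200 to travel): travel: 100 + 200 = 300. Balances: vacation=900, travel=300
Event 4 (withdraw 150 from travel): travel: 300 - 150 = 150. Balances: vacation=900, travel=150
Event 5 (transfer 100 vacation -> travel): vacation: 900 - 100 = 800, travel: 150 + 100 = 250. Balances: vacation=800, travel=250
Event 6 (withdraw 250 from travel): travel: 250 - 250 = 0. Balances: vacation=800, travel=0

Final balance of travel: 0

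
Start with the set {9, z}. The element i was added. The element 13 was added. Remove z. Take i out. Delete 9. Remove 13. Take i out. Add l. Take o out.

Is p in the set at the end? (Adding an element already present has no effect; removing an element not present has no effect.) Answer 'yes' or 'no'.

Tracking the set through each operation:
Start: {9, z}
Event 1 (add i): added. Set: {9, i, z}
Event 2 (add 13): added. Set: {13, 9, i, z}
Event 3 (remove z): removed. Set: {13, 9, i}
Event 4 (remove i): removed. Set: {13, 9}
Event 5 (remove 9): removed. Set: {13}
Event 6 (remove 13): removed. Set: {}
Event 7 (remove i): not present, no change. Set: {}
Event 8 (add l): added. Set: {l}
Event 9 (remove o): not present, no change. Set: {l}

Final set: {l} (size 1)
p is NOT in the final set.

Answer: no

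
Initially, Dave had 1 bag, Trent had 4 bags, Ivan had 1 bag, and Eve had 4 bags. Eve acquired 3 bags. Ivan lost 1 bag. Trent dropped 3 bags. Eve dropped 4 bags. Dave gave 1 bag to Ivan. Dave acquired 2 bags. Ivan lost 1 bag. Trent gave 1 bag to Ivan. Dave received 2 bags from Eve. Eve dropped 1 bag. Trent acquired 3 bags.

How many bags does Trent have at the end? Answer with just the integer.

Answer: 3

Derivation:
Tracking counts step by step:
Start: Dave=1, Trent=4, Ivan=1, Eve=4
Event 1 (Eve +3): Eve: 4 -> 7. State: Dave=1, Trent=4, Ivan=1, Eve=7
Event 2 (Ivan -1): Ivan: 1 -> 0. State: Dave=1, Trent=4, Ivan=0, Eve=7
Event 3 (Trent -3): Trent: 4 -> 1. State: Dave=1, Trent=1, Ivan=0, Eve=7
Event 4 (Eve -4): Eve: 7 -> 3. State: Dave=1, Trent=1, Ivan=0, Eve=3
Event 5 (Dave -> Ivan, 1): Dave: 1 -> 0, Ivan: 0 -> 1. State: Dave=0, Trent=1, Ivan=1, Eve=3
Event 6 (Dave +2): Dave: 0 -> 2. State: Dave=2, Trent=1, Ivan=1, Eve=3
Event 7 (Ivan -1): Ivan: 1 -> 0. State: Dave=2, Trent=1, Ivan=0, Eve=3
Event 8 (Trent -> Ivan, 1): Trent: 1 -> 0, Ivan: 0 -> 1. State: Dave=2, Trent=0, Ivan=1, Eve=3
Event 9 (Eve -> Dave, 2): Eve: 3 -> 1, Dave: 2 -> 4. State: Dave=4, Trent=0, Ivan=1, Eve=1
Event 10 (Eve -1): Eve: 1 -> 0. State: Dave=4, Trent=0, Ivan=1, Eve=0
Event 11 (Trent +3): Trent: 0 -> 3. State: Dave=4, Trent=3, Ivan=1, Eve=0

Trent's final count: 3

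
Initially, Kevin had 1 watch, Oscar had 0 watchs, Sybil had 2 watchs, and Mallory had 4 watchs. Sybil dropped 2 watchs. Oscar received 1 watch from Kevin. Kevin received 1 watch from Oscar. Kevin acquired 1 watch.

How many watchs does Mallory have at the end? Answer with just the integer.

Tracking counts step by step:
Start: Kevin=1, Oscar=0, Sybil=2, Mallory=4
Event 1 (Sybil -2): Sybil: 2 -> 0. State: Kevin=1, Oscar=0, Sybil=0, Mallory=4
Event 2 (Kevin -> Oscar, 1): Kevin: 1 -> 0, Oscar: 0 -> 1. State: Kevin=0, Oscar=1, Sybil=0, Mallory=4
Event 3 (Oscar -> Kevin, 1): Oscar: 1 -> 0, Kevin: 0 -> 1. State: Kevin=1, Oscar=0, Sybil=0, Mallory=4
Event 4 (Kevin +1): Kevin: 1 -> 2. State: Kevin=2, Oscar=0, Sybil=0, Mallory=4

Mallory's final count: 4

Answer: 4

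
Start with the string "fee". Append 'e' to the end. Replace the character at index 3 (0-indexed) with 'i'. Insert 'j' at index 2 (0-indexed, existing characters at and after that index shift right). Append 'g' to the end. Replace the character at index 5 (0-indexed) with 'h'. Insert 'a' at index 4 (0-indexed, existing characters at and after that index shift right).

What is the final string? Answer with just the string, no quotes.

Applying each edit step by step:
Start: "fee"
Op 1 (append 'e'): "fee" -> "feee"
Op 2 (replace idx 3: 'e' -> 'i'): "feee" -> "feei"
Op 3 (insert 'j' at idx 2): "feei" -> "fejei"
Op 4 (append 'g'): "fejei" -> "fejeig"
Op 5 (replace idx 5: 'g' -> 'h'): "fejeig" -> "fejeih"
Op 6 (insert 'a' at idx 4): "fejeih" -> "fejeaih"

Answer: fejeaih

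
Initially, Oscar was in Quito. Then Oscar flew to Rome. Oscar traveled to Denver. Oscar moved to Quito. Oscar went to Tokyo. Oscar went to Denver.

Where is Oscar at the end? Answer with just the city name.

Answer: Denver

Derivation:
Tracking Oscar's location:
Start: Oscar is in Quito.
After move 1: Quito -> Rome. Oscar is in Rome.
After move 2: Rome -> Denver. Oscar is in Denver.
After move 3: Denver -> Quito. Oscar is in Quito.
After move 4: Quito -> Tokyo. Oscar is in Tokyo.
After move 5: Tokyo -> Denver. Oscar is in Denver.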